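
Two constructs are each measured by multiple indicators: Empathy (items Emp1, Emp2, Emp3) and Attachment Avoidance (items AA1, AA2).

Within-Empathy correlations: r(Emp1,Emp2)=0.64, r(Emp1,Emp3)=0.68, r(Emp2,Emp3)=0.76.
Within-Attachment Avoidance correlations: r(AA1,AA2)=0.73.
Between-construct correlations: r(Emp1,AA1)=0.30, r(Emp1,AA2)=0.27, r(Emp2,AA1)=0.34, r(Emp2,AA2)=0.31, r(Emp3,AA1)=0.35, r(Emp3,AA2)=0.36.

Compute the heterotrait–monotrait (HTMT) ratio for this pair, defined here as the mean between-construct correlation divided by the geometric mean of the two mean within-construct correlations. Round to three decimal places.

0.452

Between-construct mean = 1.93/6 = 0.3217.
Mean within-Emp = 2.08/3 = 0.6933; mean within-AA = 0.73/1 = 0.7300.
Geometric mean = √(0.6933 × 0.7300) = 0.7114.
HTMT = 0.3217 / 0.7114 = 0.452.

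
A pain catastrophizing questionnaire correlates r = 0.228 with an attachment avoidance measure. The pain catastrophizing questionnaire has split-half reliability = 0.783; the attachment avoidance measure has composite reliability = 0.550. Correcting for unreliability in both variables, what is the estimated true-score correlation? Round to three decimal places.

r_true = r_obs / √(r_xx · r_yy) = 0.228 / √(0.783 × 0.550) = 0.228 / √0.430650 = 0.228 / 0.6562 ≈ 0.347.

0.347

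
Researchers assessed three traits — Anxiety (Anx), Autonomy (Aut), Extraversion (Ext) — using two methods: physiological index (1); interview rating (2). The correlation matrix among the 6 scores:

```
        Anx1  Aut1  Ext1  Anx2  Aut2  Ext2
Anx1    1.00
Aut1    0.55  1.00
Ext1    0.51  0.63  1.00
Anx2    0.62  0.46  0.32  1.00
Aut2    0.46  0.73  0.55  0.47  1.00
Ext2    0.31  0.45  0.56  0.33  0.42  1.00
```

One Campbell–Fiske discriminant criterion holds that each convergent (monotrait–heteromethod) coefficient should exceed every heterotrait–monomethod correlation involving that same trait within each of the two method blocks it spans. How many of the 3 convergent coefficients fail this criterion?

1

Each convergent coefficient versus the relevant comparison correlations:
Anx (methods 1·2): 0.62 vs {0.55, 0.47, 0.51, 0.33} → pass.
Aut (methods 1·2): 0.73 vs {0.55, 0.47, 0.63, 0.42} → pass.
Ext (methods 1·2): 0.56 vs {0.51, 0.33, 0.63, 0.42} → fail.
1 of 3 fail.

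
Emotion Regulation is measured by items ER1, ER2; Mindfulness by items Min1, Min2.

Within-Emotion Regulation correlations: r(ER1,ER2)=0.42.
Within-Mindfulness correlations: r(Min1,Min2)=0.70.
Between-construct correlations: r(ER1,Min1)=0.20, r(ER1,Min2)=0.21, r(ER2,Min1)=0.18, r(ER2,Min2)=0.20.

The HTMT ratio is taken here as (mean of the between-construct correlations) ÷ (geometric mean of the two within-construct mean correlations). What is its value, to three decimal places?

0.364

Between-construct mean = 0.79/4 = 0.1975.
Mean within-ER = 0.42/1 = 0.4200; mean within-Min = 0.70/1 = 0.7000.
Geometric mean = √(0.4200 × 0.7000) = 0.5422.
HTMT = 0.1975 / 0.5422 = 0.364.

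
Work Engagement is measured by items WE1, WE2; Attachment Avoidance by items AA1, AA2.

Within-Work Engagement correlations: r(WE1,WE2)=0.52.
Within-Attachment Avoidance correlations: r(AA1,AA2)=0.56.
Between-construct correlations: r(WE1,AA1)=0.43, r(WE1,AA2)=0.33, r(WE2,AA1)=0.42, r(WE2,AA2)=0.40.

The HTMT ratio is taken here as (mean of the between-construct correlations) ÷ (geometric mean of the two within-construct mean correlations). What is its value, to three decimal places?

0.732

Mean heterotrait r = 1.58/4 = 0.3950.
Mean within-WE = 0.52/1 = 0.5200; mean within-AA = 0.56/1 = 0.5600.
Geometric mean = √(0.5200 × 0.5600) = 0.5396.
HTMT = 0.3950 / 0.5396 = 0.732.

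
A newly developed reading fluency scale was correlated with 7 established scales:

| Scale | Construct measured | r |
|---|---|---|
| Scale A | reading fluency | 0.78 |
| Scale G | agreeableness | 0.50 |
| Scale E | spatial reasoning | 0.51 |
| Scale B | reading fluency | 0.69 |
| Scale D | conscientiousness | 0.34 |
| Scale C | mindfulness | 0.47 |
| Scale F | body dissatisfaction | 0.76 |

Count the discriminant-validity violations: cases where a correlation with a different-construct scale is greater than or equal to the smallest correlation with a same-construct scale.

1

Convergent (same construct = reading fluency): Scale A, Scale B.
Smallest convergent = 0.69. Discriminant values: 0.50, 0.51, 0.34, 0.47, 0.76; count ≥ 0.69 → 1.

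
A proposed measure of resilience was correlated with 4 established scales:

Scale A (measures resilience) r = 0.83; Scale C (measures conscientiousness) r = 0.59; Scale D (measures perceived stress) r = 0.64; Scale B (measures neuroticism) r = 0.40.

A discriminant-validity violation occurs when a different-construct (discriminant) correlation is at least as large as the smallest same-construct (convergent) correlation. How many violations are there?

Convergent (same construct = resilience): Scale A.
Smallest convergent = 0.83. Discriminant values: 0.59, 0.64, 0.40; count ≥ 0.83 → 0.

0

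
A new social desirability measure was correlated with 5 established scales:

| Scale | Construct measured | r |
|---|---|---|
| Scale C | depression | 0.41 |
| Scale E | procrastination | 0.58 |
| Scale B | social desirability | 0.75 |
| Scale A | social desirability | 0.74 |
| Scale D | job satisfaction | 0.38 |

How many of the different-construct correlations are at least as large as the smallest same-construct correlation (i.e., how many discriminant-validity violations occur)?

0

Convergent (same construct = social desirability): Scale B, Scale A.
Smallest convergent = 0.74. Discriminant values: 0.41, 0.58, 0.38; count ≥ 0.74 → 0.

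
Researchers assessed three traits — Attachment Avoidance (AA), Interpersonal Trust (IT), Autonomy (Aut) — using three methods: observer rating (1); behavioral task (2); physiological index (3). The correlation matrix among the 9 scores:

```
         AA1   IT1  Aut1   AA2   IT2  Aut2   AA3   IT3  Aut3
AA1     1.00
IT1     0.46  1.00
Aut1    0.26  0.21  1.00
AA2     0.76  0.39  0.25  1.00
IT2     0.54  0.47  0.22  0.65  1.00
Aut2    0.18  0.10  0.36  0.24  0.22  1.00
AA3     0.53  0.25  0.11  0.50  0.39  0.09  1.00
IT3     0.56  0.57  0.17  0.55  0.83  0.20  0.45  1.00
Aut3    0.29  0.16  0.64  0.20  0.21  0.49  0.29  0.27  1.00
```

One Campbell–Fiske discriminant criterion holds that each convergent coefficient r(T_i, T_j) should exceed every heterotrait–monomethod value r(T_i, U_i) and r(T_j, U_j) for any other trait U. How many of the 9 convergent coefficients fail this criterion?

Each convergent coefficient versus the relevant comparison correlations:
AA (methods 1·2): 0.76 vs {0.46, 0.65, 0.26, 0.24} → pass.
AA (methods 1·3): 0.53 vs {0.46, 0.45, 0.26, 0.29} → pass.
AA (methods 2·3): 0.50 vs {0.65, 0.45, 0.24, 0.29} → fail.
IT (methods 1·2): 0.47 vs {0.46, 0.65, 0.21, 0.22} → fail.
IT (methods 1·3): 0.57 vs {0.46, 0.45, 0.21, 0.27} → pass.
IT (methods 2·3): 0.83 vs {0.65, 0.45, 0.22, 0.27} → pass.
Aut (methods 1·2): 0.36 vs {0.26, 0.24, 0.21, 0.22} → pass.
Aut (methods 1·3): 0.64 vs {0.26, 0.29, 0.21, 0.27} → pass.
Aut (methods 2·3): 0.49 vs {0.24, 0.29, 0.22, 0.27} → pass.
2 of 9 fail.

2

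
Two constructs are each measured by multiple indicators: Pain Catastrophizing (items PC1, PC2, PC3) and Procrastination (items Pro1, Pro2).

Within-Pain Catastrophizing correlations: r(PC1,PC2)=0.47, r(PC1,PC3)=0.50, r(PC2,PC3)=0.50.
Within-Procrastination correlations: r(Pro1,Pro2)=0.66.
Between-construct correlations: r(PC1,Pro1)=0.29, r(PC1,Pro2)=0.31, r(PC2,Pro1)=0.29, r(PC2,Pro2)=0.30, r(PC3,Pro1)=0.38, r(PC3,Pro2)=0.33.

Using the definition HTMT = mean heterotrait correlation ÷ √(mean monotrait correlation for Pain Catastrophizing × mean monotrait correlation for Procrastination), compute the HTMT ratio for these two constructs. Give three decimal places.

0.557

Mean heterotrait r = 1.90/6 = 0.3167.
Mean within-PC = 1.47/3 = 0.4900; mean within-Pro = 0.66/1 = 0.6600.
Geometric mean = √(0.4900 × 0.6600) = 0.5687.
HTMT = 0.3167 / 0.5687 = 0.557.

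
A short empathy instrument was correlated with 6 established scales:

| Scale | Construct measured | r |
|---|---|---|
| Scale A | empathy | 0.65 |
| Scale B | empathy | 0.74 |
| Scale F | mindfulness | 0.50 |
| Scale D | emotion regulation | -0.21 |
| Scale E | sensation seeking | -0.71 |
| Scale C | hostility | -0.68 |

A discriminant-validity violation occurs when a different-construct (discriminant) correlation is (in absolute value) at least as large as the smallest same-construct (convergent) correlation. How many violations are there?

2

Convergent (same construct = empathy): Scale A, Scale B.
Smallest convergent = 0.65. Discriminant |r|: 0.50, 0.21, 0.71, 0.68; count ≥ 0.65 → 2.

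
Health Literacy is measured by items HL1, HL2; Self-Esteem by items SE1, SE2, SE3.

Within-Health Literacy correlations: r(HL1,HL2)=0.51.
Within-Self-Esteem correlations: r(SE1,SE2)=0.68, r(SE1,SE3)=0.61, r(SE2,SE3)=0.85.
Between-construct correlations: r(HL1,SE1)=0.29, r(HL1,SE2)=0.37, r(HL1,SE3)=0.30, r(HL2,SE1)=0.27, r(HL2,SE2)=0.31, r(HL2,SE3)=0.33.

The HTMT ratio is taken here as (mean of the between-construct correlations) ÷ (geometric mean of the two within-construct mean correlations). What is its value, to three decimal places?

Mean between = 1.87/6 = 0.3117.
Mean within-HL = 0.51/1 = 0.5100; mean within-SE = 2.14/3 = 0.7133.
Geometric mean = √(0.5100 × 0.7133) = 0.6031.
HTMT = 0.3117 / 0.6031 = 0.517.

0.517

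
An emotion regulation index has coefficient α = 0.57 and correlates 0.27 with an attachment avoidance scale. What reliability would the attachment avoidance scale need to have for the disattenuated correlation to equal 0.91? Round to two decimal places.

r_true = r_obs / √(r_xx · r_yy) ⇒ 0.91 = 0.27 / √(0.57 · r_yy).
√(0.57 · r_yy) = 0.27 / 0.91 = 0.2967; 0.57 · r_yy = 0.0880; r_yy = 0.0880 / 0.57 ≈ 0.15.

0.15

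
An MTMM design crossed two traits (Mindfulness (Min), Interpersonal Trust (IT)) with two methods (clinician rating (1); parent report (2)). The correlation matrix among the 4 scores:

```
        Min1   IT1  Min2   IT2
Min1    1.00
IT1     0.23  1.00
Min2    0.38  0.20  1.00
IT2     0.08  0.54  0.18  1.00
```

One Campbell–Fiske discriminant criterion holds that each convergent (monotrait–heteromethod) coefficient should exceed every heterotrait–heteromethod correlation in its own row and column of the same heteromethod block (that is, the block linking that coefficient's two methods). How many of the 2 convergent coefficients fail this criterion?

Each convergent coefficient versus the relevant comparison correlations:
Min (methods 1·2): 0.38 vs {0.08, 0.20} → pass.
IT (methods 1·2): 0.54 vs {0.20, 0.08} → pass.
0 of 2 fail.

0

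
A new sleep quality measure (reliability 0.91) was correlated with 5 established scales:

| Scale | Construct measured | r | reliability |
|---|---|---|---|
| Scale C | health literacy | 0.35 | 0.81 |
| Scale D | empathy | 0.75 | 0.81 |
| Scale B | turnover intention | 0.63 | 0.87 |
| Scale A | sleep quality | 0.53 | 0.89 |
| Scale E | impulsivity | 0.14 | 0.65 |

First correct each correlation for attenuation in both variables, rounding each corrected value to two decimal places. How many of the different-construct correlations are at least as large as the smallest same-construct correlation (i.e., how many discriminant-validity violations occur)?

2

Disattenuated r (r / √(r_scale · r_new)):
  Scale C (disc): 0.35 / √(0.81·0.91) = 0.41
  Scale D (disc): 0.75 / √(0.81·0.91) = 0.87
  Scale B (disc): 0.63 / √(0.87·0.91) = 0.71
  Scale A (conv): 0.53 / √(0.89·0.91) = 0.59
  Scale E (disc): 0.14 / √(0.65·0.91) = 0.18
Smallest convergent = 0.59. Discriminant values: 0.41, 0.87, 0.71, 0.18; count ≥ 0.59 → 2.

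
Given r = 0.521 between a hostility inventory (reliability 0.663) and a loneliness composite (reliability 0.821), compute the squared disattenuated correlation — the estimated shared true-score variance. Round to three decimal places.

Disattenuated r = 0.521 / √(0.663 × 0.821) = 0.521 / 0.7378 = 0.7062.
Shared true-score variance = 0.7062² = 0.4987 ≈ 0.499.

0.499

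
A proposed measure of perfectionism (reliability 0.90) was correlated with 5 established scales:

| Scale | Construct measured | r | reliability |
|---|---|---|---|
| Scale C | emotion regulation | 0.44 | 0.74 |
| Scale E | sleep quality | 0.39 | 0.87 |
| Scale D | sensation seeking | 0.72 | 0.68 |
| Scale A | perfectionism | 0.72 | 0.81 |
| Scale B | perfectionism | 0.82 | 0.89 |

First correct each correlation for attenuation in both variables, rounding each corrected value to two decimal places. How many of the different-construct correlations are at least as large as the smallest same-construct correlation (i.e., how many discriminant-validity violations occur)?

Disattenuated r (r / √(r_scale · r_new)):
  Scale C (disc): 0.44 / √(0.74·0.90) = 0.54
  Scale E (disc): 0.39 / √(0.87·0.90) = 0.44
  Scale D (disc): 0.72 / √(0.68·0.90) = 0.92
  Scale A (conv): 0.72 / √(0.81·0.90) = 0.84
  Scale B (conv): 0.82 / √(0.89·0.90) = 0.92
Smallest convergent = 0.84. Discriminant values: 0.54, 0.44, 0.92; count ≥ 0.84 → 1.

1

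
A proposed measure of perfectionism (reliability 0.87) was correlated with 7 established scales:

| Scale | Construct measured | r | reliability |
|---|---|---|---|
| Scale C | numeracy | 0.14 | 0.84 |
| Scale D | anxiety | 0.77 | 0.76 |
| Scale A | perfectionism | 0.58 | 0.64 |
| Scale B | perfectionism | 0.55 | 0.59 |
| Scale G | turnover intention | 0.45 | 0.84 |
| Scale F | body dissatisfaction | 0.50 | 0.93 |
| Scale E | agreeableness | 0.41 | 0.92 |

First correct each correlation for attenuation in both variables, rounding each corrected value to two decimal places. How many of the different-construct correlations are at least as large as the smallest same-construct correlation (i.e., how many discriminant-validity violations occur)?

1

Disattenuated r (r / √(r_scale · r_new)):
  Scale C (disc): 0.14 / √(0.84·0.87) = 0.16
  Scale D (disc): 0.77 / √(0.76·0.87) = 0.95
  Scale A (conv): 0.58 / √(0.64·0.87) = 0.78
  Scale B (conv): 0.55 / √(0.59·0.87) = 0.77
  Scale G (disc): 0.45 / √(0.84·0.87) = 0.53
  Scale F (disc): 0.50 / √(0.93·0.87) = 0.56
  Scale E (disc): 0.41 / √(0.92·0.87) = 0.46
Smallest convergent = 0.77. Discriminant values: 0.16, 0.95, 0.53, 0.56, 0.46; count ≥ 0.77 → 1.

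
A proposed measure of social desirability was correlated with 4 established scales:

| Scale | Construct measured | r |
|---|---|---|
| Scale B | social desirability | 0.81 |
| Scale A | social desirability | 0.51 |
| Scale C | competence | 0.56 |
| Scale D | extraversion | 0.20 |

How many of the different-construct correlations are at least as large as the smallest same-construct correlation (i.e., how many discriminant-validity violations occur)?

1

Convergent (same construct = social desirability): Scale B, Scale A.
Smallest convergent = 0.51. Discriminant values: 0.56, 0.20; count ≥ 0.51 → 1.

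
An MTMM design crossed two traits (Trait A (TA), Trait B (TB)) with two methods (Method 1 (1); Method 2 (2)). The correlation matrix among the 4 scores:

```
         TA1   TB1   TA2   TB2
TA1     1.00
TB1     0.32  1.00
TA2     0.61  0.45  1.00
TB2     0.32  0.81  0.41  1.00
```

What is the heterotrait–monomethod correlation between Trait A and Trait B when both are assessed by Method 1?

0.32

Different traits, same method: r(TA1, TB1) = 0.32.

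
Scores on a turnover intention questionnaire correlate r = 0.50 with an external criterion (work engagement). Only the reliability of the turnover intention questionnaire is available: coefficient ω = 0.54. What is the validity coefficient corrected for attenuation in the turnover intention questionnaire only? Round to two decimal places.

Single correction: r_c = r_obs / √r_xx = 0.50 / √0.54 = 0.50 / 0.7348 ≈ 0.68.

0.68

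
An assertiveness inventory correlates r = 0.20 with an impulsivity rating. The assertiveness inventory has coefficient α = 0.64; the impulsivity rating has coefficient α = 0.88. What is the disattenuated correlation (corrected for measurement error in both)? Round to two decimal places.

0.27

r_true = r_obs / √(r_xx · r_yy) = 0.20 / √(0.64 × 0.88) = 0.20 / √0.5632 = 0.20 / 0.7505 ≈ 0.27.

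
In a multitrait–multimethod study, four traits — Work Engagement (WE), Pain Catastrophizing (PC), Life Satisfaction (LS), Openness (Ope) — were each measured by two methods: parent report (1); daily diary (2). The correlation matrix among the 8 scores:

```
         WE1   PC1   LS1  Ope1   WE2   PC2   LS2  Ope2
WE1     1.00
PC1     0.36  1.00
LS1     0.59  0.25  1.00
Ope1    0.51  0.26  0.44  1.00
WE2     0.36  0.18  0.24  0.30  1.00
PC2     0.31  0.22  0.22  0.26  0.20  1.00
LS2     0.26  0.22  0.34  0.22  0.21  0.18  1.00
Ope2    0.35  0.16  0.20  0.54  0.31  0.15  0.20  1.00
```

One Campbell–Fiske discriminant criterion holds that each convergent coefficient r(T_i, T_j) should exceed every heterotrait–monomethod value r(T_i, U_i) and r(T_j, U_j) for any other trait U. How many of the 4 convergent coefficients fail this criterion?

Checking each validity diagonal entry against its comparison values:
WE (methods 1·2): 0.36 vs {0.36, 0.20, 0.59, 0.21, 0.51, 0.31} → fail.
PC (methods 1·2): 0.22 vs {0.36, 0.20, 0.25, 0.18, 0.26, 0.15} → fail.
LS (methods 1·2): 0.34 vs {0.59, 0.21, 0.25, 0.18, 0.44, 0.20} → fail.
Ope (methods 1·2): 0.54 vs {0.51, 0.31, 0.26, 0.15, 0.44, 0.20} → pass.
3 of 4 fail.

3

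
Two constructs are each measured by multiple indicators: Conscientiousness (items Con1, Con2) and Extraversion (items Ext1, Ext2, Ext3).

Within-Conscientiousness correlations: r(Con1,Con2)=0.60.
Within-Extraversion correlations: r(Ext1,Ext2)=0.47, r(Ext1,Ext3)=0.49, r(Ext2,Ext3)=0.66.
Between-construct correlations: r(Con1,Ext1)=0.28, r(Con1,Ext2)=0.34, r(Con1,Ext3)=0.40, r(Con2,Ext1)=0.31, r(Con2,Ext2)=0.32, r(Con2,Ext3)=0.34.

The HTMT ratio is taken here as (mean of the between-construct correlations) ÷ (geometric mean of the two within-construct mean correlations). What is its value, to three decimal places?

Mean heterotrait r = 1.99/6 = 0.3317.
Mean within-Con = 0.60/1 = 0.6000; mean within-Ext = 1.62/3 = 0.5400.
Geometric mean = √(0.6000 × 0.5400) = 0.5692.
HTMT = 0.3317 / 0.5692 = 0.583.

0.583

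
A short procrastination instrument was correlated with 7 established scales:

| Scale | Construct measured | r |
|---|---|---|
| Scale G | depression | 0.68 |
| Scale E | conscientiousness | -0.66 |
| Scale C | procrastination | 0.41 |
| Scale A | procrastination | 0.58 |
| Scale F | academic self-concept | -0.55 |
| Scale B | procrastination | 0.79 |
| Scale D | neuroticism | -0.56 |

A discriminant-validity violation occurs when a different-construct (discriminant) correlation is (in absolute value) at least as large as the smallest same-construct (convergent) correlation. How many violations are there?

Convergent (same construct = procrastination): Scale C, Scale A, Scale B.
Smallest convergent = 0.41. Discriminant |r|: 0.68, 0.66, 0.55, 0.56; count ≥ 0.41 → 4.

4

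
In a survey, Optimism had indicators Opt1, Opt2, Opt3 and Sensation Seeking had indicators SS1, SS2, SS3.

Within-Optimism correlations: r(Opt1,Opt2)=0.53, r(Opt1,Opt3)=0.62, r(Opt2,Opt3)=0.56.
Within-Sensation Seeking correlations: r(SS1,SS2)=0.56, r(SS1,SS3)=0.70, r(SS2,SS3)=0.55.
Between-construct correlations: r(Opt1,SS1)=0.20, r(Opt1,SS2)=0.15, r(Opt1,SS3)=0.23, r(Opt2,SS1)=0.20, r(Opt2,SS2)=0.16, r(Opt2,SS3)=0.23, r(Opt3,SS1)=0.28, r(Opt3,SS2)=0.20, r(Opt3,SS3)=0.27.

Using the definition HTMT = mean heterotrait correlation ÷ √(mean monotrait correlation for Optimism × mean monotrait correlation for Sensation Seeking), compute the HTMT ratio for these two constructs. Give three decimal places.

0.364

Mean between = 1.92/9 = 0.2133.
Mean within-Opt = 1.71/3 = 0.5700; mean within-SS = 1.81/3 = 0.6033.
Geometric mean = √(0.5700 × 0.6033) = 0.5864.
HTMT = 0.2133 / 0.5864 = 0.364.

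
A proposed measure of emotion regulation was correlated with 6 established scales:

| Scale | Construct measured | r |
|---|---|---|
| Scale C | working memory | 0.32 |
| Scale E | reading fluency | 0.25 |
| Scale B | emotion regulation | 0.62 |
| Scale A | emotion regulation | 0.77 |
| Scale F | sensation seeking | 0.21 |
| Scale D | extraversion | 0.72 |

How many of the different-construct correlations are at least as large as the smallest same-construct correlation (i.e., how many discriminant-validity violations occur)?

Convergent (same construct = emotion regulation): Scale B, Scale A.
Smallest convergent = 0.62. Discriminant values: 0.32, 0.25, 0.21, 0.72; count ≥ 0.62 → 1.

1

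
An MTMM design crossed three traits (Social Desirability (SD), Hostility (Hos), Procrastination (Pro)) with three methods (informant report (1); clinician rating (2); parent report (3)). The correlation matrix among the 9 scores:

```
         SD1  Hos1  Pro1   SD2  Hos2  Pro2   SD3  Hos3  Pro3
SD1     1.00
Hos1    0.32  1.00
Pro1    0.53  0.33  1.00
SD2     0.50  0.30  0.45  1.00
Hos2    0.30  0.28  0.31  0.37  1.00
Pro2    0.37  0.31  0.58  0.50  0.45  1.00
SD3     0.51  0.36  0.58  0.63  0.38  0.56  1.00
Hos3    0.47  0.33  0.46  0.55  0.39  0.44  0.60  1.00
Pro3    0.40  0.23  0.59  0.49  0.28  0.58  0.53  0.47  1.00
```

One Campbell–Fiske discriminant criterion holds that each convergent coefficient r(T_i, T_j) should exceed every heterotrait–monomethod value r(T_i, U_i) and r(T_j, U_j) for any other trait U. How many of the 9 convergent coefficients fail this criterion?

5

Convergent coefficients and their comparison sets:
SD (methods 1·2): 0.50 vs {0.32, 0.37, 0.53, 0.50} → fail.
SD (methods 1·3): 0.51 vs {0.32, 0.60, 0.53, 0.53} → fail.
SD (methods 2·3): 0.63 vs {0.37, 0.60, 0.50, 0.53} → pass.
Hos (methods 1·2): 0.28 vs {0.32, 0.37, 0.33, 0.45} → fail.
Hos (methods 1·3): 0.33 vs {0.32, 0.60, 0.33, 0.47} → fail.
Hos (methods 2·3): 0.39 vs {0.37, 0.60, 0.45, 0.47} → fail.
Pro (methods 1·2): 0.58 vs {0.53, 0.50, 0.33, 0.45} → pass.
Pro (methods 1·3): 0.59 vs {0.53, 0.53, 0.33, 0.47} → pass.
Pro (methods 2·3): 0.58 vs {0.50, 0.53, 0.45, 0.47} → pass.
5 of 9 fail.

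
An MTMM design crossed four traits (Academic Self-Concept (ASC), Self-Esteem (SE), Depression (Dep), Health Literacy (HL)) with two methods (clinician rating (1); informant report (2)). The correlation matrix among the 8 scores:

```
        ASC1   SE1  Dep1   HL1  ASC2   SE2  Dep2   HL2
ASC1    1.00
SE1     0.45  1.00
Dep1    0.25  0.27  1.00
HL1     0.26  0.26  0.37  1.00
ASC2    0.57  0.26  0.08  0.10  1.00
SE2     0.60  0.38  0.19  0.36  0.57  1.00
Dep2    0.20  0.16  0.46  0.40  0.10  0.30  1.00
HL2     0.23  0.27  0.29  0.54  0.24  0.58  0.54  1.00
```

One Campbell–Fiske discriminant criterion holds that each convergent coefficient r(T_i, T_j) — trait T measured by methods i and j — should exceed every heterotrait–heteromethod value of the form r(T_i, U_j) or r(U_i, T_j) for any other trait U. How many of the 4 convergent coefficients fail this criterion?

2

Checking each validity diagonal entry against its comparison values:
ASC (methods 1·2): 0.57 vs {0.60, 0.26, 0.20, 0.08, 0.23, 0.10} → fail.
SE (methods 1·2): 0.38 vs {0.26, 0.60, 0.16, 0.19, 0.27, 0.36} → fail.
Dep (methods 1·2): 0.46 vs {0.08, 0.20, 0.19, 0.16, 0.29, 0.40} → pass.
HL (methods 1·2): 0.54 vs {0.10, 0.23, 0.36, 0.27, 0.40, 0.29} → pass.
2 of 4 fail.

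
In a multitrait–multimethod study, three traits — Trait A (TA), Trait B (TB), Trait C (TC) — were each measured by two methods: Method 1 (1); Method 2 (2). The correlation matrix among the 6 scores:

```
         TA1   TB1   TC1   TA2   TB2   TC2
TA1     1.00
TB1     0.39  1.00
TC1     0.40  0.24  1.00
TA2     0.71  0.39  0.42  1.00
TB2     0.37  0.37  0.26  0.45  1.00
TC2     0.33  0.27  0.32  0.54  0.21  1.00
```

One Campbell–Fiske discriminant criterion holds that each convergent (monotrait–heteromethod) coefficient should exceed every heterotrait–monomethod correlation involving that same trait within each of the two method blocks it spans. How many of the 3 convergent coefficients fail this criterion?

Convergent coefficients and their comparison sets:
TA (methods 1·2): 0.71 vs {0.39, 0.45, 0.40, 0.54} → pass.
TB (methods 1·2): 0.37 vs {0.39, 0.45, 0.24, 0.21} → fail.
TC (methods 1·2): 0.32 vs {0.40, 0.54, 0.24, 0.21} → fail.
2 of 3 fail.

2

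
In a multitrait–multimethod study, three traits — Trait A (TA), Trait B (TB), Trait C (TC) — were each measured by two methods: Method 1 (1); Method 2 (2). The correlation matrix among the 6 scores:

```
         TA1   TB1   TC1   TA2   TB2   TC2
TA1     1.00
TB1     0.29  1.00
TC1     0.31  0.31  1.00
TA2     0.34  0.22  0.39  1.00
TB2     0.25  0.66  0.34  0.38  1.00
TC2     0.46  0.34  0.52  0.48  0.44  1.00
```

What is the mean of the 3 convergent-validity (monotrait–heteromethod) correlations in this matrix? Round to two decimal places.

0.51

Convergent values: 0.34, 0.66, 0.52; mean = 1.52/3 = 0.51.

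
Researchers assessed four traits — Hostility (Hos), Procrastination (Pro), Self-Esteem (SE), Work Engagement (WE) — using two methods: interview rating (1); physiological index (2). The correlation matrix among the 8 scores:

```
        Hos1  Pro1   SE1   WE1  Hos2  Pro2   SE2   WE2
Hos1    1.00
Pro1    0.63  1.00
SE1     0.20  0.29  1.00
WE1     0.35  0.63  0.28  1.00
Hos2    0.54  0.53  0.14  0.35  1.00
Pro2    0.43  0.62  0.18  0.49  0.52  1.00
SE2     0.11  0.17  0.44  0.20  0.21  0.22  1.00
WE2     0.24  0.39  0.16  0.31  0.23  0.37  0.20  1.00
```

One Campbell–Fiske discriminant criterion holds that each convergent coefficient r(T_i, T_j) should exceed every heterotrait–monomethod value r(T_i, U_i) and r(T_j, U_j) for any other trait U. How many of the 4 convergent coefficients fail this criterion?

Each convergent coefficient versus the relevant comparison correlations:
Hos (methods 1·2): 0.54 vs {0.63, 0.52, 0.20, 0.21, 0.35, 0.23} → fail.
Pro (methods 1·2): 0.62 vs {0.63, 0.52, 0.29, 0.22, 0.63, 0.37} → fail.
SE (methods 1·2): 0.44 vs {0.20, 0.21, 0.29, 0.22, 0.28, 0.20} → pass.
WE (methods 1·2): 0.31 vs {0.35, 0.23, 0.63, 0.37, 0.28, 0.20} → fail.
3 of 4 fail.

3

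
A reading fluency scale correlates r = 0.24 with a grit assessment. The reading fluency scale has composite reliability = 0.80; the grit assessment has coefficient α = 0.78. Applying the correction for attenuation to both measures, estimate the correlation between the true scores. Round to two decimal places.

r_true = r_obs / √(r_xx · r_yy) = 0.24 / √(0.80 × 0.78) = 0.24 / √0.6240 = 0.24 / 0.7899 ≈ 0.30.

0.30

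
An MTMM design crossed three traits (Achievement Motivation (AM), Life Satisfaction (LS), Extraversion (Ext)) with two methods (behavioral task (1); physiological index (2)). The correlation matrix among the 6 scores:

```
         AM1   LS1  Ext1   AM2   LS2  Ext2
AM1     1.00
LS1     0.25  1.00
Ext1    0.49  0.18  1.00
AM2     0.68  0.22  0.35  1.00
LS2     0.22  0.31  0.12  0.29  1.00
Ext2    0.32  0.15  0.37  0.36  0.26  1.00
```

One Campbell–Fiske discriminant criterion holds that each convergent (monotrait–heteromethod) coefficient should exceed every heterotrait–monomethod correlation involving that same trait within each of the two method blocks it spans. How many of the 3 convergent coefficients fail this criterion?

1

Each convergent coefficient versus the relevant comparison correlations:
AM (methods 1·2): 0.68 vs {0.25, 0.29, 0.49, 0.36} → pass.
LS (methods 1·2): 0.31 vs {0.25, 0.29, 0.18, 0.26} → pass.
Ext (methods 1·2): 0.37 vs {0.49, 0.36, 0.18, 0.26} → fail.
1 of 3 fail.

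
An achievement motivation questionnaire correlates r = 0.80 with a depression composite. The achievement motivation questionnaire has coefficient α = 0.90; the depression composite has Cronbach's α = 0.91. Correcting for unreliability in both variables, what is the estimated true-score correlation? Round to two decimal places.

0.88

r_true = r_obs / √(r_xx · r_yy) = 0.80 / √(0.90 × 0.91) = 0.80 / √0.8190 = 0.80 / 0.9050 ≈ 0.88.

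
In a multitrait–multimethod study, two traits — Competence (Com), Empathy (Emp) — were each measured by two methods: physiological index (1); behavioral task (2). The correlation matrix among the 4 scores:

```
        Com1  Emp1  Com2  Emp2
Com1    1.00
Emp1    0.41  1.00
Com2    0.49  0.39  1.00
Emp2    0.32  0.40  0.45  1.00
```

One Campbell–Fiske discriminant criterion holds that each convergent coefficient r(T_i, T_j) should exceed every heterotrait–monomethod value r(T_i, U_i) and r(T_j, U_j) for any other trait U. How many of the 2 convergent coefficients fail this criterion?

1

Convergent coefficients and their comparison sets:
Com (methods 1·2): 0.49 vs {0.41, 0.45} → pass.
Emp (methods 1·2): 0.40 vs {0.41, 0.45} → fail.
1 of 2 fail.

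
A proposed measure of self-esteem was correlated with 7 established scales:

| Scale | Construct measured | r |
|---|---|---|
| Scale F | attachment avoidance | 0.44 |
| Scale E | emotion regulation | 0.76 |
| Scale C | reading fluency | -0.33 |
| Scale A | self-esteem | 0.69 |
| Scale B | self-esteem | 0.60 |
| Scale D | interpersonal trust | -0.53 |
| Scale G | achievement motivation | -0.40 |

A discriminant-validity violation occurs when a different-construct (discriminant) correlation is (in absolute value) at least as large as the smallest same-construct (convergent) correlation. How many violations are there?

1

Convergent (same construct = self-esteem): Scale A, Scale B.
Smallest convergent = 0.60. Discriminant |r|: 0.44, 0.76, 0.33, 0.53, 0.40; count ≥ 0.60 → 1.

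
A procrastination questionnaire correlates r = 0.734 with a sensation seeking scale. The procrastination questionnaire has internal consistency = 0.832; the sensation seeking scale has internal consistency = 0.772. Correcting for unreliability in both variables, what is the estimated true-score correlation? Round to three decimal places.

r_true = r_obs / √(r_xx · r_yy) = 0.734 / √(0.832 × 0.772) = 0.734 / √0.642304 = 0.734 / 0.8014 ≈ 0.916.

0.916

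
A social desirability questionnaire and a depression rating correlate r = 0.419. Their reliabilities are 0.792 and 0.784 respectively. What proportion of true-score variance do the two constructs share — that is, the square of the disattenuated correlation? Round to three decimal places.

0.283

Disattenuated r = 0.419 / √(0.792 × 0.784) = 0.419 / 0.7880 = 0.5317.
Shared true-score variance = 0.5317² = 0.2827 ≈ 0.283.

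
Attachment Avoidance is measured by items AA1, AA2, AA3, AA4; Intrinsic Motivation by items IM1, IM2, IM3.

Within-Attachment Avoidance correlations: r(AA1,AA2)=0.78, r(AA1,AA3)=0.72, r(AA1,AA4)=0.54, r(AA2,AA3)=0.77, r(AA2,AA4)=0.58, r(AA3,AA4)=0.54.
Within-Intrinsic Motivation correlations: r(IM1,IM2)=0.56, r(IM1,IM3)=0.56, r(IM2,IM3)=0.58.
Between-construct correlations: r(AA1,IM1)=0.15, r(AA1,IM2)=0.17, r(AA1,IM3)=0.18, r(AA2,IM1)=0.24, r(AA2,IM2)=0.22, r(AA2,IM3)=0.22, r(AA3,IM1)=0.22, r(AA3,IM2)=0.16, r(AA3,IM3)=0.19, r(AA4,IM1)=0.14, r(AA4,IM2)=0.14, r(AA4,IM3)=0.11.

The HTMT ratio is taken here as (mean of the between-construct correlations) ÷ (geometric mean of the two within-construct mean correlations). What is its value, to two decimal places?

0.29

Mean heterotrait r = 2.14/12 = 0.1783.
Mean within-AA = 3.93/6 = 0.6550; mean within-IM = 1.70/3 = 0.5667.
Geometric mean = √(0.6550 × 0.5667) = 0.6093.
HTMT = 0.1783 / 0.6093 = 0.29.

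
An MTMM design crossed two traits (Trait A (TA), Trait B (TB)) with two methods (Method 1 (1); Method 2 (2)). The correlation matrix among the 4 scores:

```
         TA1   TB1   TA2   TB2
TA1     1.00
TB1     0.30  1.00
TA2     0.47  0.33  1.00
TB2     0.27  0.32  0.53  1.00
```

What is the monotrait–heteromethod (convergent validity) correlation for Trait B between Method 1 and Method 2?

Same trait (TB), different methods: r(TB1, TB2) = 0.32.

0.32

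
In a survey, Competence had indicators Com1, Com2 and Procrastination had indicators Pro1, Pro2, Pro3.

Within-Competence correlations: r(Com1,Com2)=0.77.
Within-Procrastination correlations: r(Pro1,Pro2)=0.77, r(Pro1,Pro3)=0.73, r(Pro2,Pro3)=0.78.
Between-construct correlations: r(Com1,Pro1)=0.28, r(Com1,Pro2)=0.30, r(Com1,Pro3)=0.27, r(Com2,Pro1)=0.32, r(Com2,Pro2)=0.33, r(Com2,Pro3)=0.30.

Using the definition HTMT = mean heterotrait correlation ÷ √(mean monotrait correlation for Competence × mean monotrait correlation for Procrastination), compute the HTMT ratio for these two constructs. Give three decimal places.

Between-construct mean = 1.80/6 = 0.3000.
Mean within-Com = 0.77/1 = 0.7700; mean within-Pro = 2.28/3 = 0.7600.
Geometric mean = √(0.7700 × 0.7600) = 0.7650.
HTMT = 0.3000 / 0.7650 = 0.392.

0.392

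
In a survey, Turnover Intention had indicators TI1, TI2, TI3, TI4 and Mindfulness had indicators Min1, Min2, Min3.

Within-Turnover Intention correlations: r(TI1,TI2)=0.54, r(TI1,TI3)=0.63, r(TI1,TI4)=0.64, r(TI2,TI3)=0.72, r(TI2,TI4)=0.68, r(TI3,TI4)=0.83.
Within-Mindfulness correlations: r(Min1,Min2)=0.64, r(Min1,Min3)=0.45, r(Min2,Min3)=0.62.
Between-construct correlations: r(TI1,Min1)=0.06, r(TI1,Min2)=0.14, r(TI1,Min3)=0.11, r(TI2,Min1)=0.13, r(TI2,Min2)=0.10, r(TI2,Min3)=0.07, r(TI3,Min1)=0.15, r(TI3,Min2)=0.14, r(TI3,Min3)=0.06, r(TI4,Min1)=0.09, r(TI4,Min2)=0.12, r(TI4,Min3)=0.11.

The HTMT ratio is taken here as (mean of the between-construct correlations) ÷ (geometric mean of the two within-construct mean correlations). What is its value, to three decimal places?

Mean between = 1.28/12 = 0.1067.
Mean within-TI = 4.04/6 = 0.6733; mean within-Min = 1.71/3 = 0.5700.
Geometric mean = √(0.6733 × 0.5700) = 0.6195.
HTMT = 0.1067 / 0.6195 = 0.172.

0.172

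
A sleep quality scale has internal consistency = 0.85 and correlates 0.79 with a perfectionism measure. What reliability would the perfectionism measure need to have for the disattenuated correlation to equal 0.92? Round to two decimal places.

r_true = r_obs / √(r_xx · r_yy) ⇒ 0.92 = 0.79 / √(0.85 · r_yy).
√(0.85 · r_yy) = 0.79 / 0.92 = 0.8587; 0.85 · r_yy = 0.7374; r_yy = 0.7374 / 0.85 ≈ 0.87.

0.87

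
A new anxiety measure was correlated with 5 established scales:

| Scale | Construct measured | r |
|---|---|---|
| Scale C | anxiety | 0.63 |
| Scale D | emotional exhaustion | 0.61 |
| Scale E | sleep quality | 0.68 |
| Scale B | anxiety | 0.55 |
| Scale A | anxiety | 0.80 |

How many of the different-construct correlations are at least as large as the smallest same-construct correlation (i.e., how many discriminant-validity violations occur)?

Convergent (same construct = anxiety): Scale C, Scale B, Scale A.
Smallest convergent = 0.55. Discriminant values: 0.61, 0.68; count ≥ 0.55 → 2.

2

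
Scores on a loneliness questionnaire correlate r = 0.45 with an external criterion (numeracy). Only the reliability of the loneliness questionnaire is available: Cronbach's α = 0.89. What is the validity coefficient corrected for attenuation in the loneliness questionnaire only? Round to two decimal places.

Single correction: r_c = r_obs / √r_xx = 0.45 / √0.89 = 0.45 / 0.9434 ≈ 0.48.

0.48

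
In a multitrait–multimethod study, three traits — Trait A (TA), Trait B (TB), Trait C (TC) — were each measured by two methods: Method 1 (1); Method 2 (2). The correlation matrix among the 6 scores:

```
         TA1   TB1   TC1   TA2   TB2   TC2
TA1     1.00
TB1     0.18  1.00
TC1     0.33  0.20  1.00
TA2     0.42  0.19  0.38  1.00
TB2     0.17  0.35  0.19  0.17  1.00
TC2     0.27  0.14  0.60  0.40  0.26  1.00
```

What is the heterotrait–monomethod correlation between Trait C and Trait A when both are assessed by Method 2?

Different traits, same method: r(TC2, TA2) = 0.40.

0.40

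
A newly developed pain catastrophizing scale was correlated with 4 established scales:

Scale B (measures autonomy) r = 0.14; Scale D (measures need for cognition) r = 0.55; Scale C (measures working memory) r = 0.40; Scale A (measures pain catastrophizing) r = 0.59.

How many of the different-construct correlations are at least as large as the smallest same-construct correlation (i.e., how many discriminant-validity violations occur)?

Convergent (same construct = pain catastrophizing): Scale A.
Smallest convergent = 0.59. Discriminant values: 0.14, 0.55, 0.40; count ≥ 0.59 → 0.

0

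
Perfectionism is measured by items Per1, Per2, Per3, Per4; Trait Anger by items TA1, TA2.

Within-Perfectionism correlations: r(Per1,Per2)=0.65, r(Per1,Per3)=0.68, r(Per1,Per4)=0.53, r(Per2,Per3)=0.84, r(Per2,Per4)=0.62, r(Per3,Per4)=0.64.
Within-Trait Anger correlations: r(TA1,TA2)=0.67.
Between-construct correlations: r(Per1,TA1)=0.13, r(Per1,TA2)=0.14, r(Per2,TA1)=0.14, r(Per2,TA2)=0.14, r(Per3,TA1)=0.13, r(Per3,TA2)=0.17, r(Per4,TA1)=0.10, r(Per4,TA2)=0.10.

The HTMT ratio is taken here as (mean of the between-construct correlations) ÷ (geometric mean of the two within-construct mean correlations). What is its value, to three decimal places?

0.197

Between-construct mean = 1.05/8 = 0.1313.
Mean within-Per = 3.96/6 = 0.6600; mean within-TA = 0.67/1 = 0.6700.
Geometric mean = √(0.6600 × 0.6700) = 0.6650.
HTMT = 0.1313 / 0.6650 = 0.197.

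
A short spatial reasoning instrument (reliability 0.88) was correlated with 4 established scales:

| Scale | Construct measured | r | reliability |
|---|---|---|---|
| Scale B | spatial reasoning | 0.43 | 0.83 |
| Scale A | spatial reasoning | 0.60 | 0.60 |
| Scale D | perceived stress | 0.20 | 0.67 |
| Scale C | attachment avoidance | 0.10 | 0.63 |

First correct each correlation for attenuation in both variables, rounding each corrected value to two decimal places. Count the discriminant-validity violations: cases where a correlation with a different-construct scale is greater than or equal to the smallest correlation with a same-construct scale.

0

Disattenuated r (r / √(r_scale · r_new)):
  Scale B (conv): 0.43 / √(0.83·0.88) = 0.50
  Scale A (conv): 0.60 / √(0.60·0.88) = 0.83
  Scale D (disc): 0.20 / √(0.67·0.88) = 0.26
  Scale C (disc): 0.10 / √(0.63·0.88) = 0.13
Smallest convergent = 0.50. Discriminant values: 0.26, 0.13; count ≥ 0.50 → 0.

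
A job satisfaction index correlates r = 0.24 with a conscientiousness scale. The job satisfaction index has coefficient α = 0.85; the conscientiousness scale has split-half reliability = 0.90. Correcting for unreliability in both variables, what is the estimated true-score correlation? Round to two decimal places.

r_true = r_obs / √(r_xx · r_yy) = 0.24 / √(0.85 × 0.90) = 0.24 / √0.7650 = 0.24 / 0.8746 ≈ 0.27.

0.27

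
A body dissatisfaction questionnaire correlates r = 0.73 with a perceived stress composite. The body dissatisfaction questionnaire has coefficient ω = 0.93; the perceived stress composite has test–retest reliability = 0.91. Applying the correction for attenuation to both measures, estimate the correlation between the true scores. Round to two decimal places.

r_true = r_obs / √(r_xx · r_yy) = 0.73 / √(0.93 × 0.91) = 0.73 / √0.8463 = 0.73 / 0.9199 ≈ 0.79.

0.79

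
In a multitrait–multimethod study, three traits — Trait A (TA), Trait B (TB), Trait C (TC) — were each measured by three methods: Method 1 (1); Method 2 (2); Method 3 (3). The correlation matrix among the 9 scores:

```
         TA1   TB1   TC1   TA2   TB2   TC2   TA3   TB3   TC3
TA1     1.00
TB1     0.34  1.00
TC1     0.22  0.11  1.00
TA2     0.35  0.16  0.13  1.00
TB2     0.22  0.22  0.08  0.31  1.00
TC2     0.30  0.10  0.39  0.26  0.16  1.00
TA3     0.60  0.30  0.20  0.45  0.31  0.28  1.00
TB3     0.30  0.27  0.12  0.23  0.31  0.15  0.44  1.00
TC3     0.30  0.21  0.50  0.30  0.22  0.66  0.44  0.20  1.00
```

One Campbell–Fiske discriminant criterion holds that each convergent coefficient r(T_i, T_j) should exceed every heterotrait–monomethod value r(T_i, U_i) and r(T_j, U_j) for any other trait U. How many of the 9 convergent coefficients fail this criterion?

3

Each convergent coefficient versus the relevant comparison correlations:
TA (methods 1·2): 0.35 vs {0.34, 0.31, 0.22, 0.26} → pass.
TA (methods 1·3): 0.60 vs {0.34, 0.44, 0.22, 0.44} → pass.
TA (methods 2·3): 0.45 vs {0.31, 0.44, 0.26, 0.44} → pass.
TB (methods 1·2): 0.22 vs {0.34, 0.31, 0.11, 0.16} → fail.
TB (methods 1·3): 0.27 vs {0.34, 0.44, 0.11, 0.20} → fail.
TB (methods 2·3): 0.31 vs {0.31, 0.44, 0.16, 0.20} → fail.
TC (methods 1·2): 0.39 vs {0.22, 0.26, 0.11, 0.16} → pass.
TC (methods 1·3): 0.50 vs {0.22, 0.44, 0.11, 0.20} → pass.
TC (methods 2·3): 0.66 vs {0.26, 0.44, 0.16, 0.20} → pass.
3 of 9 fail.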